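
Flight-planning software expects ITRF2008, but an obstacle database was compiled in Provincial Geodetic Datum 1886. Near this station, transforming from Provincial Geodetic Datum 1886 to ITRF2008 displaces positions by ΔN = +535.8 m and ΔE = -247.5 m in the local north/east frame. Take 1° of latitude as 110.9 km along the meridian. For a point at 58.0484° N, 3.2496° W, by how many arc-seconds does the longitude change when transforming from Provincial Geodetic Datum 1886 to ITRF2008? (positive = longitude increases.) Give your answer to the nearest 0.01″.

At latitude 58.0484°, cos φ = 0.529203.
1° of longitude at this latitude = 110.9 × cos φ = 58.69 km, so Δλ = -247.5 / 58688.6 = -0.0042172° = -15.182″.

Δλ = -15.18″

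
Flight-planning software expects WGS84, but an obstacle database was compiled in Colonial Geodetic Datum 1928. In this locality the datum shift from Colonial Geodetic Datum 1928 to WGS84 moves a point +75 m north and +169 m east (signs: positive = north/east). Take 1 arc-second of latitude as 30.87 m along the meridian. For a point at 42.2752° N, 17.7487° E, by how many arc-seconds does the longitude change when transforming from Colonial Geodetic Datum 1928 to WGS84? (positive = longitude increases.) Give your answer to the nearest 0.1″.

At latitude 42.2752°, cos φ = 0.739922.
1″ of longitude at this latitude = 30.87 × cos φ = 22.8414 m, so Δλ = 169.0 / 22.8414 = 7.399″.

Δλ = 7.4″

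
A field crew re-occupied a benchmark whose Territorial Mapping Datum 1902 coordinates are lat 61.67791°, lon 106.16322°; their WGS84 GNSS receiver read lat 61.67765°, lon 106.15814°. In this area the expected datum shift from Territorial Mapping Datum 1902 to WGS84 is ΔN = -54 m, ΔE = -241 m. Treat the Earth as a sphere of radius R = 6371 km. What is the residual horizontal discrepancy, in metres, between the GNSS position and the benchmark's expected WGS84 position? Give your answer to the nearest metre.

Observed coordinate differences: Δφ = -0.00026°, Δλ = -0.00508°.
Converting to metres (1° lat = 111195 m, cos φ = 0.474428): observed ΔN = -28.9 m, observed ΔE = -268.0 m.
Subtracting the expected shift leaves a residual of -28.9 − (-54) = 25.1 m north and -268.0 − (-241) = -27.0 m east.
Residual distance = √(25.1² + (-27.0)²) = 36.9 m.

37 m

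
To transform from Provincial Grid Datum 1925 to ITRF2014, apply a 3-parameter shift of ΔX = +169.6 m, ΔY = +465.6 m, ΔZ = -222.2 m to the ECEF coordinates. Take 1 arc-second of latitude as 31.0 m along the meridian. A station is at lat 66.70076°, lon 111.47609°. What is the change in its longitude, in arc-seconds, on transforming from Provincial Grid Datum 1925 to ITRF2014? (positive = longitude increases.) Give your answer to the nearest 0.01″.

Δλ = -26.77″

sin φ = 0.918452, cos φ = 0.395533, sin λ = 0.930570, cos λ = -0.366113.
East component: ΔE = −sin λ·ΔX + cos λ·ΔY = −(0.930570)(169.6) + (-0.366113)(465.6) = -328.29 m.
1° of latitude spans 3600 × 31.00 = 111600 m; at latitude φ, 1° of longitude spans that × cos φ = 44141.5 m, so Δλ = -328.29 / 44141.5 × 3600 = -26.774″.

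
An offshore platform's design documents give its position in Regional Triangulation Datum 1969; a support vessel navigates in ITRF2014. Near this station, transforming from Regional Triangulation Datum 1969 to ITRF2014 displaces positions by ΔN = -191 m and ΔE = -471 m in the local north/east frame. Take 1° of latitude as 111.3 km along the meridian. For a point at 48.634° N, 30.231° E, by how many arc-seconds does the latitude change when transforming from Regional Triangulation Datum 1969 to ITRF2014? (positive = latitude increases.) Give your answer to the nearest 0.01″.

Δφ = -6.18″

1° of latitude = 111.3 km, so Δφ = -191.0 / 111300 = -0.0017161° = -6.178″.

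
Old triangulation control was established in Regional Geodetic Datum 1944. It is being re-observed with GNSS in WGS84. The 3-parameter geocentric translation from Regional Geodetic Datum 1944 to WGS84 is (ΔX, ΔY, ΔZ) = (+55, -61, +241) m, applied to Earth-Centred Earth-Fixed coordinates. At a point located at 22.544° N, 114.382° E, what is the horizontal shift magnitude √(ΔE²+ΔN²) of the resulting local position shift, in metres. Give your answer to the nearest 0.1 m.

The local east axis at (φ, λ) is (−sin λ, cos λ, 0), so ΔE = −sin(114.382°)·55 + cos(114.382°)·(-61) = -24.91 m.
The local north axis is (−sin φ cos λ, −sin φ sin λ, cos φ), giving ΔN = 8.705 + 21.301 + 222.584 = 252.59 m.
Horizontal magnitude = √(ΔE² + ΔN²) = √((-24.91)² + 252.59²) = 253.82 m.

253.8 m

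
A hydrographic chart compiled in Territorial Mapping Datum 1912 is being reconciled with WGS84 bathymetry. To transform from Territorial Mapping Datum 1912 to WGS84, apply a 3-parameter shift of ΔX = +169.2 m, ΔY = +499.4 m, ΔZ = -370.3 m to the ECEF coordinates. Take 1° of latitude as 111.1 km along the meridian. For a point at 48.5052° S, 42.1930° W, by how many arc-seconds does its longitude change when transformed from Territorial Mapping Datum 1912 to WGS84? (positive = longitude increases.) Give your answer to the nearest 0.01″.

sin φ = -0.749016, cos φ = 0.662552, sin λ = -0.671630, cos λ = 0.740887.
East component: ΔE = −sin λ·ΔX + cos λ·ΔY = −(-0.671630)(169.2) + (0.740887)(499.4) = 483.64 m.
1° of latitude spans 111100 m; at latitude φ, 1° of longitude spans that × cos φ = 73609.5 m, so Δλ = 483.64 / 73609.5 × 3600 = 23.653″.

Δλ = 23.65″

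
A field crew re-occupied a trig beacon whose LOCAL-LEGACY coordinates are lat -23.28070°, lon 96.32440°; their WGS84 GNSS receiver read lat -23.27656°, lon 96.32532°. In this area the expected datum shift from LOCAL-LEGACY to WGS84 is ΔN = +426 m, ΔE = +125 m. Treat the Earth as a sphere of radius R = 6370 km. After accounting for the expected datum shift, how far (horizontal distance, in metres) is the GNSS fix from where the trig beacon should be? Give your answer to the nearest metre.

46 m

Observed coordinate differences: Δφ = +0.00414°, Δλ = +0.00092°.
Converting to metres (1° lat = 111177 m, cos φ = 0.918580): observed ΔN = 460.3 m, observed ΔE = 94.0 m.
Subtracting the expected shift leaves a residual of 460.3 − (426) = 34.3 m north and 94.0 − (125) = -31.0 m east.
Residual distance = √(34.3² + (-31.0)²) = 46.2 m.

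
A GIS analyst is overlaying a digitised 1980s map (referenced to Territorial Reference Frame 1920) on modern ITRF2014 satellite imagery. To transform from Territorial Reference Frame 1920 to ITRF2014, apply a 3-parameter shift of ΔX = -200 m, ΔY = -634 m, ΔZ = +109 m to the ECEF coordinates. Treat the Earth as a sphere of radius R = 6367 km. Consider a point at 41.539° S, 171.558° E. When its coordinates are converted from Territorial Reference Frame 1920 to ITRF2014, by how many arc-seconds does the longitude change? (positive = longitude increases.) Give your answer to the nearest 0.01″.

sin φ = -0.663130, cos φ = 0.748505, sin λ = 0.146808, cos λ = -0.989165.
East component: ΔE = −sin λ·ΔX + cos λ·ΔY = −(0.146808)(-200) + (-0.989165)(-634) = 656.49 m.
1° of latitude spans πR/180 = 111125 m; at latitude φ, 1° of longitude spans that × cos φ = 83177.6 m, so Δλ = 656.49 / 83177.6 × 3600 = 28.414″.

Δλ = 28.41″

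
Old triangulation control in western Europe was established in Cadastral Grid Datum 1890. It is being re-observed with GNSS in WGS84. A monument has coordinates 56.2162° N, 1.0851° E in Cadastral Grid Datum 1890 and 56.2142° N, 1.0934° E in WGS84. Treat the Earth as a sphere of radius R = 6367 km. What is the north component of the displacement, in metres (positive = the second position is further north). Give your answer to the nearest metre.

ΔN = -222 m

Δφ = 56.2142° − 56.2162° = -0.0020°; Δλ = 1.0934° − 1.0851° = +0.0083°.
1° along a meridian = πR/180 = 111125 m.
ΔN = Δφ × 111125 = -222.3 m; ΔE = Δλ × 111125 × cos(56.2162°) = +0.0083 × 111125 × 0.556061 = 512.9 m.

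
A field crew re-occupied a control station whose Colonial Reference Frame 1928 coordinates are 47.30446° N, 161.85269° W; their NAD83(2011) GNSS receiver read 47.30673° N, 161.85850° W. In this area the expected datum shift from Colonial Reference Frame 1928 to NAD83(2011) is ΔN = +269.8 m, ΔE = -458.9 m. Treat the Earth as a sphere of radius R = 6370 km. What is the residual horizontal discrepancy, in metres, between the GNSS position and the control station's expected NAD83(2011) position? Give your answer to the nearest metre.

Observed coordinate differences: Δφ = +0.00227°, Δλ = -0.00581°.
Converting to metres (1° lat = 111177 m, cos φ = 0.678102): observed ΔN = 252.4 m, observed ΔE = -438.0 m.
Subtracting the expected shift leaves a residual of 252.4 − (269.8) = -17.4 m north and -438.0 − (-458.9) = 20.9 m east.
Residual distance = √((-17.4)² + 20.9²) = 27.2 m.

27 m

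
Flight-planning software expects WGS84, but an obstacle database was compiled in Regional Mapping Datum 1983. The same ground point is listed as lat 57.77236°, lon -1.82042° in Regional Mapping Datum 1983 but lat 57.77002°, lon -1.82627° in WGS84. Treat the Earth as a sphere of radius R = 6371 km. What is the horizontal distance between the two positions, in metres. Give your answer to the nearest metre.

Δφ = 57.77002° − 57.77236° = -0.00234°; Δλ = -1.82627° − -1.82042° = -0.00585°.
1° along a meridian = πR/180 = 111195 m.
ΔN = Δφ × 111195 = -260.2 m; ΔE = Δλ × 111195 × cos(57.77236°) = -0.00585 × 111195 × 0.533284 = -346.9 m.
Distance = √(ΔE² + ΔN²) = √((-346.9)² + (-260.2)²) = 433.6 m.

434 m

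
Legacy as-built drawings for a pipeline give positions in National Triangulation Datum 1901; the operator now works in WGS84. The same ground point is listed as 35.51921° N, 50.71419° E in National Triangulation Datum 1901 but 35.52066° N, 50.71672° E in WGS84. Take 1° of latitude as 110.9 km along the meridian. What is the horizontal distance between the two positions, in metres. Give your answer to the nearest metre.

279 m

Δφ = 35.52066° − 35.51921° = +0.00145°; Δλ = 50.71672° − 50.71419° = +0.00253°.
ΔN = Δφ × 110900 = 160.8 m; ΔE = Δλ × 110900 × cos(35.51921°) = +0.00253 × 110900 × 0.813921 = 228.4 m.
Distance = √(ΔE² + ΔN²) = √(228.4² + 160.8²) = 279.3 m.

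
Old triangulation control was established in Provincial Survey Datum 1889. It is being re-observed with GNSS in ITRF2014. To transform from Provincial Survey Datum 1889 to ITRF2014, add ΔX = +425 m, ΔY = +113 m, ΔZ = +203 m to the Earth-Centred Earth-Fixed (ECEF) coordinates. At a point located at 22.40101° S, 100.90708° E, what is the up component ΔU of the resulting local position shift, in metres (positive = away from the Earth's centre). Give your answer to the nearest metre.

At φ = -22.40101°, λ = 100.90708°: sin φ = -0.381087, cos φ = 0.924539, sin λ = 0.981935, cos λ = -0.189217.
ΔU = cos φ cos λ·ΔX + cos φ sin λ·ΔY + sin φ·ΔZ = (0.924539)(-0.189217)(425) + (0.924539)(0.981935)(113) + (-0.381087)(203) = -49.12 m.

ΔU = -49 m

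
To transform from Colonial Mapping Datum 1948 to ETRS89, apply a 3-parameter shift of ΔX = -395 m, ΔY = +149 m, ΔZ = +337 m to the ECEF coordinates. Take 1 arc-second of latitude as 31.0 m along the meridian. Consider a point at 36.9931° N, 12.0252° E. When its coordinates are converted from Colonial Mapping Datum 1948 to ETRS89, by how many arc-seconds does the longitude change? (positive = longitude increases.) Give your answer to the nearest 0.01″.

Δλ = 9.21″

sin φ = 0.601719, cos φ = 0.798708, sin λ = 0.208342, cos λ = 0.978056.
East component: ΔE = −sin λ·ΔX + cos λ·ΔY = −(0.208342)(-395) + (0.978056)(149) = 228.03 m.
1° of latitude spans 3600 × 31.00 = 111600 m; at latitude φ, 1° of longitude spans that × cos φ = 89135.8 m, so Δλ = 228.03 / 89135.8 × 3600 = 9.209″.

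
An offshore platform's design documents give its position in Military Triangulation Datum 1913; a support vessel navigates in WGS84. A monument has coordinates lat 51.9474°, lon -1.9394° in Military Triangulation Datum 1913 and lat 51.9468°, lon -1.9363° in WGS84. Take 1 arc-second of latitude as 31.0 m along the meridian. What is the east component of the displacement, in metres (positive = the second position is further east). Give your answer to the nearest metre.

ΔE = 213 m

Δφ = 51.9468° − 51.9474° = -0.0006°; Δλ = -1.9363° − -1.9394° = +0.0031°.
1° of latitude = 3600 × 31.00 = 111600 m.
ΔN = Δφ × 111600 = -67.0 m; ΔE = Δλ × 111600 × cos(51.9474°) = +0.0031 × 111600 × 0.616385 = 213.2 m.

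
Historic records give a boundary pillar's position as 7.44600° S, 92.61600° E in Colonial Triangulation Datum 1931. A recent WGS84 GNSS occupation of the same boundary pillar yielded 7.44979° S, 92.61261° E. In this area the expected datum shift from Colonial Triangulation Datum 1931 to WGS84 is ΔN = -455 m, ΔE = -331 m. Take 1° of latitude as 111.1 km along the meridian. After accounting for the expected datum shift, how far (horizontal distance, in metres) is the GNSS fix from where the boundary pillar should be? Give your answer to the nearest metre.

54 m

Observed coordinate differences: Δφ = -0.00379°, Δλ = -0.00339°.
Converting to metres (1° lat = 111100 m, cos φ = 0.991567): observed ΔN = -421.1 m, observed ΔE = -373.5 m.
Subtracting the expected shift leaves a residual of -421.1 − (-455) = 33.9 m north and -373.5 − (-331) = -42.5 m east.
Residual distance = √(33.9² + (-42.5)²) = 54.3 m.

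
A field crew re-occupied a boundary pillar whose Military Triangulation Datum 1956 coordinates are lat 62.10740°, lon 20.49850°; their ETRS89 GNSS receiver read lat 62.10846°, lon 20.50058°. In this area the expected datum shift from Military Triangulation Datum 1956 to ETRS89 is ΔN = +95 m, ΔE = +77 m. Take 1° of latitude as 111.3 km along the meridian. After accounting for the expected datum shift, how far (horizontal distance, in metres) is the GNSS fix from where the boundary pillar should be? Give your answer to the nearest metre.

39 m

Observed coordinate differences: Δφ = +0.00106°, Δλ = +0.00208°.
Converting to metres (1° lat = 111300 m, cos φ = 0.467816): observed ΔN = 118.0 m, observed ΔE = 108.3 m.
Subtracting the expected shift leaves a residual of 118.0 − (95) = 23.0 m north and 108.3 − (77) = 31.3 m east.
Residual distance = √(23.0² + 31.3²) = 38.8 m.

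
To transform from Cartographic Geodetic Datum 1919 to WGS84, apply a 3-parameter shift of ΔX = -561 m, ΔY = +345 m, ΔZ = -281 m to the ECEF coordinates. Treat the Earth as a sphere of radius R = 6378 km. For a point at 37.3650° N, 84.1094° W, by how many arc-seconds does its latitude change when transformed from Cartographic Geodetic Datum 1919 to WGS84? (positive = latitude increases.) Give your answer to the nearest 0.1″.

Δφ = 0.6″

sin φ = 0.606890, cos φ = 0.794785, sin λ = -0.994720, cos λ = 0.102629.
North component: ΔN = −sin φ cos λ·ΔX − sin φ sin λ·ΔY + cos φ·ΔZ = −(0.606890)(0.102629)(-561) − (0.606890)(-0.994720)(345) + (0.794785)(-281) = 19.88 m.
1° of latitude spans πR/180 = 111317 m, so Δφ = 19.88 / 111317 × 3600 = 0.643″.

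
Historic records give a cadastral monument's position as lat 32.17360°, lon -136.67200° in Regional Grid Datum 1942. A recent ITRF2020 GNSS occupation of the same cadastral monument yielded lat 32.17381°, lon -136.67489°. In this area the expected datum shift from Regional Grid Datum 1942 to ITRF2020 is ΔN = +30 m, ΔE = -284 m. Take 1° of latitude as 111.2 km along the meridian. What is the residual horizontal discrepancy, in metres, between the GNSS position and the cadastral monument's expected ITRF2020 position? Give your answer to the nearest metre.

Observed coordinate differences: Δφ = +0.00021°, Δλ = -0.00289°.
Converting to metres (1° lat = 111200 m, cos φ = 0.846439): observed ΔN = 23.4 m, observed ΔE = -272.0 m.
Subtracting the expected shift leaves a residual of 23.4 − (30) = -6.6 m north and -272.0 − (-284) = 12.0 m east.
Residual distance = √((-6.6)² + 12.0²) = 13.7 m.

14 m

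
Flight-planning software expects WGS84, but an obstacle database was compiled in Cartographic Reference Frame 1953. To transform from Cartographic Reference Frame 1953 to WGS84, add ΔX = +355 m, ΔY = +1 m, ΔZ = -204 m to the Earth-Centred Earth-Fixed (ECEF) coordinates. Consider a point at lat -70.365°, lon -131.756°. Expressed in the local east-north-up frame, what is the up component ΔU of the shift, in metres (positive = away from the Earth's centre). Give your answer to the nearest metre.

At φ = -70.365°, λ = -131.756°: sin φ = -0.941852, cos φ = 0.336027, sin λ = -0.745988, cos λ = -0.665960.
ΔU = cos φ cos λ·ΔX + cos φ sin λ·ΔY + sin φ·ΔZ = (0.336027)(-0.665960)(355) + (0.336027)(-0.745988)(1) + (-0.941852)(-204) = 112.45 m.

ΔU = 112 m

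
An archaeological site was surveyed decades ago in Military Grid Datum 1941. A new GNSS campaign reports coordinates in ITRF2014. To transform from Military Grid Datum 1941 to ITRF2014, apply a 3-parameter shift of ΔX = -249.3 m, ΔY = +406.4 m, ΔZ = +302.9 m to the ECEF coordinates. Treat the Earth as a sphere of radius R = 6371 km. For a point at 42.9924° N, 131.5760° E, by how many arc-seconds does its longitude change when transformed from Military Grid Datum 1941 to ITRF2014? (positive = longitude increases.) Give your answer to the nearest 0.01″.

Δλ = -3.68″

sin φ = 0.681901, cos φ = 0.731444, sin λ = 0.748076, cos λ = -0.663613.
East component: ΔE = −sin λ·ΔX + cos λ·ΔY = −(0.748076)(-249.3) + (-0.663613)(406.4) = -83.20 m.
1° of latitude spans πR/180 = 111195 m; at latitude φ, 1° of longitude spans that × cos φ = 81332.9 m, so Δλ = -83.20 / 81332.9 × 3600 = -3.683″.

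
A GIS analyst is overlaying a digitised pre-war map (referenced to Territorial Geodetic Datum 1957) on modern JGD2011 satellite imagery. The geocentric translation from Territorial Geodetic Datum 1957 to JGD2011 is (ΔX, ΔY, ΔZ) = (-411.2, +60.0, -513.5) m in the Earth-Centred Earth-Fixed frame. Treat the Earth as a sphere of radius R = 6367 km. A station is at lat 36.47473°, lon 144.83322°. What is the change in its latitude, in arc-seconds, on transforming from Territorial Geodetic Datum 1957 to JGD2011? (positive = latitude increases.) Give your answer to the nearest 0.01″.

sin φ = 0.594468, cos φ = 0.804119, sin λ = 0.575958, cos λ = -0.817479.
North component: ΔN = −sin φ cos λ·ΔX − sin φ sin λ·ΔY + cos φ·ΔZ = −(0.594468)(-0.817479)(-411.2) − (0.594468)(0.575958)(60.0) + (0.804119)(-513.5) = -633.29 m.
1° of latitude spans πR/180 = 111125 m, so Δφ = -633.29 / 111125 × 3600 = -20.516″.

Δφ = -20.52″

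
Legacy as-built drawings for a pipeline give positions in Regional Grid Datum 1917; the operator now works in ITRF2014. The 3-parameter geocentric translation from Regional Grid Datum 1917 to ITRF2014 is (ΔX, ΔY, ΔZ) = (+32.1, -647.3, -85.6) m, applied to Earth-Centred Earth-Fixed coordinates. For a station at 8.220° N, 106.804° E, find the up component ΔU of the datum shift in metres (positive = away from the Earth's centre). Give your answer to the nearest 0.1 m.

The local up (radial) axis is (cos φ cos λ, cos φ sin λ, sin φ), giving ΔU = -9.185 − 613.294 − 12.239 = -634.72 m.

ΔU = -634.7 m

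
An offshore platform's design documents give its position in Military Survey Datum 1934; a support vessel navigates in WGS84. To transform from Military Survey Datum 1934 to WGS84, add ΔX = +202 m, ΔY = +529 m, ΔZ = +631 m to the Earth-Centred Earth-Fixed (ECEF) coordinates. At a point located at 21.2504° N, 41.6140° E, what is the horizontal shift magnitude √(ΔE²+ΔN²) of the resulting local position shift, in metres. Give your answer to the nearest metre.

The local east axis at (φ, λ) is (−sin λ, cos λ, 0), so ΔE = −sin(41.6140°)·202 + cos(41.6140°)·529 = 261.35 m.
The local north axis is (−sin φ cos λ, −sin φ sin λ, cos φ), giving ΔN = -54.737 − 127.332 + 588.095 = 406.03 m.
Horizontal magnitude = √(ΔE² + ΔN²) = √(261.35² + 406.03²) = 482.87 m.

483 m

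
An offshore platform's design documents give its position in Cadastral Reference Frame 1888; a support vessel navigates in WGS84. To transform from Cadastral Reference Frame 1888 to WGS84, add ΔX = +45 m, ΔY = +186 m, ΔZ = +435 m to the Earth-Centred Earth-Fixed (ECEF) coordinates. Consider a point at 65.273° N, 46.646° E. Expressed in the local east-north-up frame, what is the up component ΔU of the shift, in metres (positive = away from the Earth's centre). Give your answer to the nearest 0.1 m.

ΔU = 464.6 m

At φ = 65.273°, λ = 46.646°: sin φ = 0.908311, cos φ = 0.418295, sin λ = 0.727126, cos λ = 0.686504.
ΔU = cos φ cos λ·ΔX + cos φ sin λ·ΔY + sin φ·ΔZ = (0.418295)(0.686504)(45) + (0.418295)(0.727126)(186) + (0.908311)(435) = 464.61 m.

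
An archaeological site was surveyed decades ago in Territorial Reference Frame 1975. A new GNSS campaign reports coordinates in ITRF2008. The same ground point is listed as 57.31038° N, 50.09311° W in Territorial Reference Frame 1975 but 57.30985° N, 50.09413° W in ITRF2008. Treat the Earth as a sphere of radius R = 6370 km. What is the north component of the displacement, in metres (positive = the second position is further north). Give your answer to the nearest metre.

ΔN = -59 m

Δφ = 57.30985° − 57.31038° = -0.00053°; Δλ = -50.09413° − -50.09311° = -0.00102°.
1° along a meridian = πR/180 = 111177 m.
ΔN = Δφ × 111177 = -58.9 m; ΔE = Δλ × 111177 × cos(57.31038°) = -0.00102 × 111177 × 0.540088 = -61.2 m.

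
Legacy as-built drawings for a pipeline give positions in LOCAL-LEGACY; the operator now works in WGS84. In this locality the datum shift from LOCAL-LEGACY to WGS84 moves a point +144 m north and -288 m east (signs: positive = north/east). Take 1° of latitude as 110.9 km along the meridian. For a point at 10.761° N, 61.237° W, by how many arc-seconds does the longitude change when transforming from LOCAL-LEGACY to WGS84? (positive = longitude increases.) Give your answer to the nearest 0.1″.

At latitude 10.761°, cos φ = 0.982415.
1° of longitude at this latitude = 110.9 × cos φ = 108.95 km, so Δλ = -288.0 / 108949.8 = -0.0026434° = -9.516″.

Δλ = -9.5″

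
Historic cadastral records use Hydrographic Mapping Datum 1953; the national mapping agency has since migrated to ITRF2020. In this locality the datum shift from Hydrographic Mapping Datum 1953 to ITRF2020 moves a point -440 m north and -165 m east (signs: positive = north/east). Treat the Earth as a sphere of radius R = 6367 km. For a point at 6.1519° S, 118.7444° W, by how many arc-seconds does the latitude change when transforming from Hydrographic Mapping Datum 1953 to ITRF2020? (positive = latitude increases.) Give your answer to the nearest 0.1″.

On a sphere of radius R, 1 rad of latitude = R, so Δφ = ΔN / R = -440.0 / 6367000 = -6.9106e-05 rad = -14.254″.

Δφ = -14.3″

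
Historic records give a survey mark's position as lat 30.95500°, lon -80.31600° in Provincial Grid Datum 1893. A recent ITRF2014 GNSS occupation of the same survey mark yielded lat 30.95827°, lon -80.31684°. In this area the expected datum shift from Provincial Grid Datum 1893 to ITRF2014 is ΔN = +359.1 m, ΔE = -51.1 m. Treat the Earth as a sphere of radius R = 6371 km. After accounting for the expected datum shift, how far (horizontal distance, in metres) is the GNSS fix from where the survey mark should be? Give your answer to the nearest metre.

Observed coordinate differences: Δφ = +0.00327°, Δλ = -0.00084°.
Converting to metres (1° lat = 111195 m, cos φ = 0.857572): observed ΔN = 363.6 m, observed ΔE = -80.1 m.
Subtracting the expected shift leaves a residual of 363.6 − (359.1) = 4.5 m north and -80.1 − (-51.1) = -29.0 m east.
Residual distance = √(4.5² + (-29.0)²) = 29.3 m.

29 m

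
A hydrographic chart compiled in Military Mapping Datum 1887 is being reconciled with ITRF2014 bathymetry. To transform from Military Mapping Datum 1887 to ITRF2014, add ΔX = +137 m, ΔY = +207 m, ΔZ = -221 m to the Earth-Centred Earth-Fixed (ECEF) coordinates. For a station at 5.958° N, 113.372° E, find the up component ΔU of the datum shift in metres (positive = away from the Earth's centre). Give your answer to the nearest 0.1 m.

ΔU = 112.0 m

The local up (radial) axis is (cos φ cos λ, cos φ sin λ, sin φ), giving ΔU = -54.054 + 188.989 − 22.940 = 112.00 m.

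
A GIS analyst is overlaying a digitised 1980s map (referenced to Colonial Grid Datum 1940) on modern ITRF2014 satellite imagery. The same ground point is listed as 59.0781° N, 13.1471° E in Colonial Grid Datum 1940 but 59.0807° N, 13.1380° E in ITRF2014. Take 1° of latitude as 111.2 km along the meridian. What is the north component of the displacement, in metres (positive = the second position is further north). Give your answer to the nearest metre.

Δφ = 59.0807° − 59.0781° = +0.0026°; Δλ = 13.1380° − 13.1471° = -0.0091°.
ΔN = Δφ × 111200 = 289.1 m; ΔE = Δλ × 111200 × cos(59.0781°) = -0.0091 × 111200 × 0.513869 = -520.0 m.

ΔN = 289 m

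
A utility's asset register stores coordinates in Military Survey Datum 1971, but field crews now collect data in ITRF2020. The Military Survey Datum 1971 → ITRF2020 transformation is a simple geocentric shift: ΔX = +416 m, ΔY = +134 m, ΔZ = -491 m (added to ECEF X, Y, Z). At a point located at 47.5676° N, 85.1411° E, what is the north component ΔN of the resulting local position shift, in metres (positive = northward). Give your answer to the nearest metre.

The local north axis is (−sin φ cos λ, −sin φ sin λ, cos φ), giving ΔN = -26.007 − 98.546 − 331.287 = -455.84 m.

ΔN = -456 m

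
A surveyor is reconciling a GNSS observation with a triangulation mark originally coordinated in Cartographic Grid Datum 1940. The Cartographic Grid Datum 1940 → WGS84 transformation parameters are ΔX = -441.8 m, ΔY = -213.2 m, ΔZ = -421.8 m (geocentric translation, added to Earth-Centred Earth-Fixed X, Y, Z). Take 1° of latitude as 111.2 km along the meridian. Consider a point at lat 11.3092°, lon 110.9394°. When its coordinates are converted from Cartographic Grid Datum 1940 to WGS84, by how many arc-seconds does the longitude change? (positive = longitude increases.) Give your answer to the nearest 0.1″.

Δλ = 16.1″

sin φ = 0.196104, cos φ = 0.980583, sin λ = 0.933959, cos λ = -0.357380.
East component: ΔE = −sin λ·ΔX + cos λ·ΔY = −(0.933959)(-441.8) + (-0.357380)(-213.2) = 488.82 m.
1° of latitude spans 111200 m; at latitude φ, 1° of longitude spans that × cos φ = 109040.8 m, so Δλ = 488.82 / 109040.8 × 3600 = 16.138″.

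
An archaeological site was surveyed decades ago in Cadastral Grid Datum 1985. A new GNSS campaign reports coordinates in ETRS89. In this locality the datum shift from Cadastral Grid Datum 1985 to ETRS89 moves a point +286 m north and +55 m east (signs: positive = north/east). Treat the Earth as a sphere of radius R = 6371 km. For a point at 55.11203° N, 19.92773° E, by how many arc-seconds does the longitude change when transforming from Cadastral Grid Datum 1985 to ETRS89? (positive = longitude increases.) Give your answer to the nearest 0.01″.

At latitude 55.11203°, cos φ = 0.571974.
One radian of longitude at latitude φ spans R cos φ, so Δλ = ΔE / (R cos φ) = 55.0 / (6371000 × 0.571974) = 1.5093e-05 rad = 3.113″.

Δλ = 3.11″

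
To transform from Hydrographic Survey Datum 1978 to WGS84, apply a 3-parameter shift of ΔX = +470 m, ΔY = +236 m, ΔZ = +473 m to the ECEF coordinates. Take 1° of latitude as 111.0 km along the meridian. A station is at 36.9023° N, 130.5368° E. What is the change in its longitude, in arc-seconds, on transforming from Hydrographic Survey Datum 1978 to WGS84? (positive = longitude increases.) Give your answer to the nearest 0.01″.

sin φ = 0.600452, cos φ = 0.799661, sin λ = 0.759989, cos λ = -0.649936.
East component: ΔE = −sin λ·ΔX + cos λ·ΔY = −(0.759989)(470) + (-0.649936)(236) = -510.58 m.
1° of latitude spans 111000 m; at latitude φ, 1° of longitude spans that × cos φ = 88762.3 m, so Δλ = -510.58 / 88762.3 × 3600 = -20.708″.

Δλ = -20.71″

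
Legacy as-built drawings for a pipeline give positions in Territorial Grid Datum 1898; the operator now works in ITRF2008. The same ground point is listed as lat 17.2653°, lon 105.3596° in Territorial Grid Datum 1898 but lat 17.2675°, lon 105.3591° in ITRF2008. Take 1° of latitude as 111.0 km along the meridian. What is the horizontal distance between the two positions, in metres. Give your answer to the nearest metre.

250 m

Δφ = 17.2675° − 17.2653° = +0.0022°; Δλ = 105.3591° − 105.3596° = -0.0005°.
ΔN = Δφ × 111000 = 244.2 m; ΔE = Δλ × 111000 × cos(17.2653°) = -0.0005 × 111000 × 0.954941 = -53.0 m.
Distance = √(ΔE² + ΔN²) = √((-53.0)² + 244.2²) = 249.9 m.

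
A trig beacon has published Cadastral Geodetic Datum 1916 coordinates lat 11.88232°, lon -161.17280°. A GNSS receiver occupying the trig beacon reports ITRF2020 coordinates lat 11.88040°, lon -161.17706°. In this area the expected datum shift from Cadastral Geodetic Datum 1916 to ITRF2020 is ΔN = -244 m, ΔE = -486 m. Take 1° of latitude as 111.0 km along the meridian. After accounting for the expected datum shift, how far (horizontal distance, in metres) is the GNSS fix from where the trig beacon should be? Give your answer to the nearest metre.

Observed coordinate differences: Δφ = -0.00192°, Δλ = -0.00426°.
Converting to metres (1° lat = 111000 m, cos φ = 0.978573): observed ΔN = -213.1 m, observed ΔE = -462.7 m.
Subtracting the expected shift leaves a residual of -213.1 − (-244) = 30.9 m north and -462.7 − (-486) = 23.3 m east.
Residual distance = √(30.9² + 23.3²) = 38.7 m.

39 m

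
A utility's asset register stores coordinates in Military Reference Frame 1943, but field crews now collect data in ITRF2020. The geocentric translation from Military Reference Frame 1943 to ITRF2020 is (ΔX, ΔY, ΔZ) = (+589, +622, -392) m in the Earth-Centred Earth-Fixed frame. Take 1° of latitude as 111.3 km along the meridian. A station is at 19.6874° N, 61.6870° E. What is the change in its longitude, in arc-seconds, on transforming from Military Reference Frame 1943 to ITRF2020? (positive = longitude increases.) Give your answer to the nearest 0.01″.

Δλ = -7.68″

sin φ = 0.336888, cos φ = 0.941545, sin λ = 0.880370, cos λ = 0.474288.
East component: ΔE = −sin λ·ΔX + cos λ·ΔY = −(0.880370)(589) + (0.474288)(622) = -223.53 m.
1° of latitude spans 111300 m; at latitude φ, 1° of longitude spans that × cos φ = 104793.9 m, so Δλ = -223.53 / 104793.9 × 3600 = -7.679″.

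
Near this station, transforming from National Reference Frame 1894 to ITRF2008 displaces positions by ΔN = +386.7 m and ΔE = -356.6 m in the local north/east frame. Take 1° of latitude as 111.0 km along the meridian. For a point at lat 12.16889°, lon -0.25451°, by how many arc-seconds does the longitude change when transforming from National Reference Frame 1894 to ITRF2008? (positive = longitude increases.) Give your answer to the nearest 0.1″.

Δλ = -11.8″

At latitude 12.16889°, cos φ = 0.977530.
1° of longitude at this latitude = 111.0 × cos φ = 108.51 km, so Δλ = -356.6 / 108505.9 = -0.0032865° = -11.831″.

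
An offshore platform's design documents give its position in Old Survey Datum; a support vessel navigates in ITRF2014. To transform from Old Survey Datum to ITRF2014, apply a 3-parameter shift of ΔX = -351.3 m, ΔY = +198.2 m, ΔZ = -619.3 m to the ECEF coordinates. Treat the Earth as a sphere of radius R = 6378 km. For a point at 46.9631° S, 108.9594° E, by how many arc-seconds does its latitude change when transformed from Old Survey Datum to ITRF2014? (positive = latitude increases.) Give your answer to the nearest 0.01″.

sin φ = -0.730914, cos φ = 0.682469, sin λ = 0.945749, cos λ = -0.324898.
North component: ΔN = −sin φ cos λ·ΔX − sin φ sin λ·ΔY + cos φ·ΔZ = −(-0.730914)(-0.324898)(-351.3) − (-0.730914)(0.945749)(198.2) + (0.682469)(-619.3) = -202.22 m.
1° of latitude spans πR/180 = 111317 m, so Δφ = -202.22 / 111317 × 3600 = -6.540″.

Δφ = -6.54″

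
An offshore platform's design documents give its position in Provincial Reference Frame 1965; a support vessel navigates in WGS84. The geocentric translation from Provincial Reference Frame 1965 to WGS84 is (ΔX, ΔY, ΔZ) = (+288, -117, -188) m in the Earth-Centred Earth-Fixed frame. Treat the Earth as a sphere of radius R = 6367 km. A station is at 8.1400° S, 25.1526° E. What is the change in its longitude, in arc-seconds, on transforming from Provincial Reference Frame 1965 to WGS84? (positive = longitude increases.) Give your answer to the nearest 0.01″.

sin φ = -0.141592, cos φ = 0.989925, sin λ = 0.425031, cos λ = 0.905179.
East component: ΔE = −sin λ·ΔX + cos λ·ΔY = −(0.425031)(288) + (0.905179)(-117) = -228.31 m.
1° of latitude spans πR/180 = 111125 m; at latitude φ, 1° of longitude spans that × cos φ = 110005.5 m, so Δλ = -228.31 / 110005.5 × 3600 = -7.472″.

Δλ = -7.47″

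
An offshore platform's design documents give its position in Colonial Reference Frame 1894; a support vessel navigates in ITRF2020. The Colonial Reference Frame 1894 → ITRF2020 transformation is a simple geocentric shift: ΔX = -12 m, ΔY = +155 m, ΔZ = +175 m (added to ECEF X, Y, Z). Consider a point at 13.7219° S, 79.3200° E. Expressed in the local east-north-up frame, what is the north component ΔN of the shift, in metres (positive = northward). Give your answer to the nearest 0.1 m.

At φ = -13.7219°, λ = 79.3200°: sin φ = -0.237209, cos φ = 0.971459, sin λ = 0.982678, cos λ = 0.185324.
ΔN = −sin φ cos λ·ΔX − sin φ sin λ·ΔY + cos φ·ΔZ = −(-0.237209)(0.185324)(-12) − (-0.237209)(0.982678)(155) + (0.971459)(175) = 205.61 m.

ΔN = 205.6 m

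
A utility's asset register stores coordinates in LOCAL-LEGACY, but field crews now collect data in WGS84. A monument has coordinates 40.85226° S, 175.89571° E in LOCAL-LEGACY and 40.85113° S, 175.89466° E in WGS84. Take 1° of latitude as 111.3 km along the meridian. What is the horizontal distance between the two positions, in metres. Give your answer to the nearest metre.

Δφ = -40.85113° − -40.85226° = +0.00113°; Δλ = 175.89466° − 175.89571° = -0.00105°.
ΔN = Δφ × 111300 = 125.8 m; ΔE = Δλ × 111300 × cos(-40.85226°) = -0.00105 × 111300 × 0.756399 = -88.4 m.
Distance = √(ΔE² + ΔN²) = √((-88.4)² + 125.8²) = 153.7 m.

154 m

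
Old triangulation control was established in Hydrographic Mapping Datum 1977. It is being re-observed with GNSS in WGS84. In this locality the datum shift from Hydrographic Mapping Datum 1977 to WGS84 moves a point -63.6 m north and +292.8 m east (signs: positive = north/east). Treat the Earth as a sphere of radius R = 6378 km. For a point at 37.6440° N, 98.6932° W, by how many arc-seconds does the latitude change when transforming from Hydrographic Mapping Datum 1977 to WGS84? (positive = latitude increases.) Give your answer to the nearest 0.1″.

On a sphere of radius R, 1 rad of latitude = R, so Δφ = ΔN / R = -63.6 / 6378000 = -9.9718e-06 rad = -2.057″.

Δφ = -2.1″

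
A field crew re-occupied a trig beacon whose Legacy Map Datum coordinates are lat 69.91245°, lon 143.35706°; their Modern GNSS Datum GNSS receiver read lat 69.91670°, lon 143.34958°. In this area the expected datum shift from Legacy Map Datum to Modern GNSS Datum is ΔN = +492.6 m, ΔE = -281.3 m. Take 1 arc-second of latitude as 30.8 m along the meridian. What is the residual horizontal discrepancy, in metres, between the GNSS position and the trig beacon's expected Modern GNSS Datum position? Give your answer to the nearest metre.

Observed coordinate differences: Δφ = +0.00425°, Δλ = -0.00748°.
Converting to metres (1° lat = 110880 m, cos φ = 0.343456): observed ΔN = 471.2 m, observed ΔE = -284.9 m.
Subtracting the expected shift leaves a residual of 471.2 − (492.6) = -21.4 m north and -284.9 − (-281.3) = -3.6 m east.
Residual distance = √((-21.4)² + (-3.6)²) = 21.7 m.

22 m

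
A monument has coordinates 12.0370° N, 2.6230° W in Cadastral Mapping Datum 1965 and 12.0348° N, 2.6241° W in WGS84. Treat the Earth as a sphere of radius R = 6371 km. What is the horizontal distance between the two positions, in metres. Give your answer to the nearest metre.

Δφ = 12.0348° − 12.0370° = -0.0022°; Δλ = -2.6241° − -2.6230° = -0.0011°.
1° along a meridian = πR/180 = 111195 m.
ΔN = Δφ × 111195 = -244.6 m; ΔE = Δλ × 111195 × cos(12.0370°) = -0.0011 × 111195 × 0.978013 = -119.6 m.
Distance = √(ΔE² + ΔN²) = √((-119.6)² + (-244.6)²) = 272.3 m.

272 m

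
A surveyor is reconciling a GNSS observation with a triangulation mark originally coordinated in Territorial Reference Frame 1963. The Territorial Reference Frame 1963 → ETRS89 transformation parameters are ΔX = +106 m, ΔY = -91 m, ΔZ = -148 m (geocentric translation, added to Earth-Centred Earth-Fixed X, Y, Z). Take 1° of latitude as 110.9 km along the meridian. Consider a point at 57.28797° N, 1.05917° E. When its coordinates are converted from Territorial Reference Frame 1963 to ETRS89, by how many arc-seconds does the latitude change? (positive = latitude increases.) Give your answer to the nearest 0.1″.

Δφ = -5.4″

sin φ = 0.841397, cos φ = 0.540417, sin λ = 0.018485, cos λ = 0.999829.
North component: ΔN = −sin φ cos λ·ΔX − sin φ sin λ·ΔY + cos φ·ΔZ = −(0.841397)(0.999829)(106) − (0.841397)(0.018485)(-91) + (0.540417)(-148) = -167.74 m.
1° of latitude spans 110900 m, so Δφ = -167.74 / 110900 × 3600 = -5.445″.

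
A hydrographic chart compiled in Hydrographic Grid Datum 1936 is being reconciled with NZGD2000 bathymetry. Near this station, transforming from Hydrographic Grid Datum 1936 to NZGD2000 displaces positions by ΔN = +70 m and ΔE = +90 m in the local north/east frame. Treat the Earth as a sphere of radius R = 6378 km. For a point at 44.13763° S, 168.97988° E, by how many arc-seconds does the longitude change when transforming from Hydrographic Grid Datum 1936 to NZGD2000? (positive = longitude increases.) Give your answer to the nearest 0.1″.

Δλ = 4.1″

At latitude -44.13763°, cos φ = 0.717669.
One radian of longitude at latitude φ spans R cos φ, so Δλ = ΔE / (R cos φ) = 90.0 / (6378000 × 0.717669) = 1.9662e-05 rad = 4.056″.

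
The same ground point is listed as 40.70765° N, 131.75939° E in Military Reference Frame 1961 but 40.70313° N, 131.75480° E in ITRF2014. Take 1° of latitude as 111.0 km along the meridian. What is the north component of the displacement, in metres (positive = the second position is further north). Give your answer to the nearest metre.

Δφ = 40.70313° − 40.70765° = -0.00452°; Δλ = 131.75480° − 131.75939° = -0.00459°.
ΔN = Δφ × 111000 = -501.7 m; ΔE = Δλ × 111000 × cos(40.70765°) = -0.00459 × 111000 × 0.758047 = -386.2 m.

ΔN = -502 m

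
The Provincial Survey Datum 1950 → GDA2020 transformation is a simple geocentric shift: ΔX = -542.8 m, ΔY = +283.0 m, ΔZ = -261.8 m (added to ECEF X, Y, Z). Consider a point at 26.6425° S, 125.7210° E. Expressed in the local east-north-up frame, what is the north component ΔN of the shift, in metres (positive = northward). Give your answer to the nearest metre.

At φ = -26.6425°, λ = 125.7210°: sin φ = -0.448422, cos φ = 0.893822, sin λ = 0.811870, cos λ = -0.583839.
ΔN = −sin φ cos λ·ΔX − sin φ sin λ·ΔY + cos φ·ΔZ = −(-0.448422)(-0.583839)(-542.8) − (-0.448422)(0.811870)(283.0) + (0.893822)(-261.8) = 11.13 m.

ΔN = 11 m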